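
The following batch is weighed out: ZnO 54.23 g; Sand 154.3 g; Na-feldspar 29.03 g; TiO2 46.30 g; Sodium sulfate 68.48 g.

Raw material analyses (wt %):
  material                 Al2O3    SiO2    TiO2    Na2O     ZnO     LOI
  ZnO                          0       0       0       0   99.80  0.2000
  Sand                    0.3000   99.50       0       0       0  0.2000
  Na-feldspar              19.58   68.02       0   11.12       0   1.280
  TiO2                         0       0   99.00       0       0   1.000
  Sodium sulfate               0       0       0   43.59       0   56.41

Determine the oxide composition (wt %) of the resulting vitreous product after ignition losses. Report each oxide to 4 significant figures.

Working values are displayed, with 4-significant-figure rounding, when written out; every computation maintains full float precision through every step; every reported result is rounded only once — the derived quantities are computed from the weighed amounts at 312.5 g of glass at exact precision (ignition loss, yield, glass mass, five oxide percentages, totals), as set out in the question or the answer.
Oxide-by-oxide delivered mass:
  Al2O3: 154.3·0.003000 + 29.03·0.1958 = 6.147 g
  SiO2: 154.3·0.9950 + 29.03·0.6802 = 173.3 g
  TiO2: 46.30·0.9900 = 45.84 g
  Na2O: 29.03·0.1112 + 68.48·0.4359 = 33.08 g
  ZnO: 54.23·0.9980 = 54.12 g
LOI: 54.23·0.002000 + 154.3·0.002000 + 29.03·0.01280 + 46.30·0.01000 + 68.48·0.5641 = 39.88 g
Resulting glass, batch − LOI: 352.3 − 39.88 = 312.5 g (matching Σ of the oxides)
percent share: oxide ÷ glass, ×100

Glass mass = 312.5 g (batch 352.3 − LOI 39.88).
Composition: Al2O3 1.967%, SiO2 55.46%, TiO2 14.67%, Na2O 10.59%, ZnO 17.32%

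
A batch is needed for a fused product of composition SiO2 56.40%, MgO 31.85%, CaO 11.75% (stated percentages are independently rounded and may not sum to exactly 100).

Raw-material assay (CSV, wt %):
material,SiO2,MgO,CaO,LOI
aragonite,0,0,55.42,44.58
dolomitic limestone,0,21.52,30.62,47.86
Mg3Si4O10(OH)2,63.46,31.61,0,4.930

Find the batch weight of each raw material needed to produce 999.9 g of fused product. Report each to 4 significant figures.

The working math runs at full precision all the way through — values along the way appear (rounded to 4 significant figures) alongside each step. Every reported number takes just one rounding. Derived quantities (the yield, ignition loss, the totals, three oxide percentages, glass mass) are recomputed at full precision from the weighed amounts on 999.9 g of glass as set out in the problem or answer text.
Oxide mass targets, per 999.9 g fused product:
  SiO2: 56.40% × 999.9 = 563.9 g
  MgO: 31.85% × 999.9 = 318.5 g
  CaO: 11.75% × 999.9 = 117.5 g
A balance pass over the oxides, from the weights as reported, versus the basis set out (every target is met by its sum net of answer rounding effects):
  SiO2: 888.7·0.6346 = 564.0 g (target 563.9 g)
  MgO: 174.5·0.2152 + 888.7·0.3161 = 318.5 g (target 318.5 g)
  CaO: 115.6·0.5542 + 174.5·0.3062 = 117.5 g (target 117.5 g)
Mass balance on the glass: the batch minus its LOI: 999.9 g (summing oxide targets gives 999.9 g; versus the stated basis of 999.9 g — any gap is answer rounding).
Total batch = Σ batch = 1179 g; the LOI term Σ batch·LOI equals 178.9 g; as yield: glass ÷ batch → 84.83%.

Batch per 999.9 g fused product:
  aragonite: 115.6 g
  dolomitic limestone: 174.5 g
  Mg3Si4O10(OH)2: 888.7 g
Total batch = 1179 g; LOI loss = 178.9 g; yield = 84.83%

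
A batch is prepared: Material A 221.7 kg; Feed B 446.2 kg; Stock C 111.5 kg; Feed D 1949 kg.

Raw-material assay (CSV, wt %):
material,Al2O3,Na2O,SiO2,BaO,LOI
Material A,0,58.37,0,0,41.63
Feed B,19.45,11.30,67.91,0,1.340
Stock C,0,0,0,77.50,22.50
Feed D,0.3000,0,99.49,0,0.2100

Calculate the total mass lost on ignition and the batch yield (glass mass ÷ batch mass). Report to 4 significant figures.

The working math keeps full float precision from start to finish — working values are shown (rounded to 4 significant digits) in the printout. A single rounding yields each reported figure; the derived quantities are re-derived at full precision (four oxide percentages, yield, ignition loss, totals, net glass mass) using the weight values per 2601 kg of glass precisely as stated by the problem or the answer.
Material-by-material LOI:
  Material A: 221.7 × 0.4163 = 92.29 kg
  Feed B: 446.2 × 0.01340 = 5.979 kg
  Stock C: 111.5 × 0.2250 = 25.09 kg
  Feed D: 1949 × 0.002100 = 4.093 kg
Total LOI = 127.5 kg
Glass = batch − LOI = 2728 − 127.5 = 2601 kg

LOI loss = 127.5 kg; glass = 2601 kg; yield = 95.33%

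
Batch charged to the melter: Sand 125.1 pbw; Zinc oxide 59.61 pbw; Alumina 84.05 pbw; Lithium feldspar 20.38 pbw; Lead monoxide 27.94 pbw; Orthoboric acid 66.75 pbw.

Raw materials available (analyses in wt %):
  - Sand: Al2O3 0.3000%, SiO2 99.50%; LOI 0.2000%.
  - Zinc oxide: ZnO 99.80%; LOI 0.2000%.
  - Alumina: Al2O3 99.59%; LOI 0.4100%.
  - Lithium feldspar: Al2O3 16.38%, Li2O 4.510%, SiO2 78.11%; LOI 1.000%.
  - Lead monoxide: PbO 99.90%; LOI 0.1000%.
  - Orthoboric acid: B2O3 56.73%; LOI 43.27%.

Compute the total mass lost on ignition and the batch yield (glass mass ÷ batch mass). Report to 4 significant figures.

LOI loss = 29.83 pbw; glass = 354.0 pbw; yield = 92.23%

The working math keeps exact precision throughout. Working values are shown with 4-significant-figure rounding in the printout. A single rounding produces each reported number; the derived quantities are re-derived in full float precision (glass mass, totals, LOI, the six compositions, yield) using the weight values on 354.0 pbw of glass precisely as stated by the problem or answer text.
Ignition loss by material:
  Sand: 125.1 × 0.002000 = 0.2502 pbw
  Zinc oxide: 59.61 × 0.002000 = 0.1192 pbw
  Alumina: 84.05 × 0.004100 = 0.3446 pbw
  Lithium feldspar: 20.38 × 0.01000 = 0.2038 pbw
  Lead monoxide: 27.94 × 0.001000 = 0.02794 pbw
  Orthoboric acid: 66.75 × 0.4327 = 28.88 pbw
Total LOI = 29.83 pbw
Glass = batch − LOI = 383.8 − 29.83 = 354.0 pbw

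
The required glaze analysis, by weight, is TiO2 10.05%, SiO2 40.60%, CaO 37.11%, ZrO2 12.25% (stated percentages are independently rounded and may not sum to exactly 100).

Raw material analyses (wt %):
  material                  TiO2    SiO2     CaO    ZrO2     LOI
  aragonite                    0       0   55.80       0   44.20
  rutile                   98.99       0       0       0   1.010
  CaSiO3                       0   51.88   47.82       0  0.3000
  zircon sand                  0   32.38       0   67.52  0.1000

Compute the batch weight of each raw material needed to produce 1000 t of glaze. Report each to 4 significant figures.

Batch per 1000 t glaze:
  aragonite: 91.44 t
  rutile: 101.5 t
  CaSiO3: 669.3 t
  zircon sand: 181.4 t
Total batch = 1044 t; LOI loss = 43.63 t; yield = 95.82%

The working math maintains full precision in every operation. Intermediates are shown, rounded to 4 significant digits, in the working — exactly one rounding lands on each reported result; all derived quantities (LOI, four oxide percentages, totals, the yield, glass mass) are rebuilt from the weighed amounts on 1000 t of glass at full precision as given in either problem or answer.
The oxide mass targets at 1000 t glaze:
  TiO2: 10.05% × 1000 = 100.5 t
  SiO2: 40.60% × 1000 = 406.0 t
  CaO: 37.11% × 1000 = 371.1 t
  ZrO2: 12.25% × 1000 = 122.5 t
Balance tally, oxide-wise, with the batch weights as given, for the quoted basis mass (target by target, the sums agree exact up to rounding of places):
  TiO2: 101.5·0.9899 = 100.5 t (target 100.5 t)
  SiO2: 669.3·0.5188 + 181.4·0.3238 = 406.0 t (target 406.0 t)
  CaO: 91.44·0.5580 + 669.3·0.4782 = 371.1 t (target 371.1 t)
  ZrO2: 181.4·0.6752 = 122.5 t (target 122.5 t)
Glass-mass closure: Σ batch − LOI loss = 1000 t (oxide target masses add up to 1000 t; against the stated basis, 1000 t — any gap is answer rounding).
Batch total: Σ batch = 1044 t; Σ batch·LOI gives LOI loss = 43.63 t; yield = glass ÷ total batch = 95.82%.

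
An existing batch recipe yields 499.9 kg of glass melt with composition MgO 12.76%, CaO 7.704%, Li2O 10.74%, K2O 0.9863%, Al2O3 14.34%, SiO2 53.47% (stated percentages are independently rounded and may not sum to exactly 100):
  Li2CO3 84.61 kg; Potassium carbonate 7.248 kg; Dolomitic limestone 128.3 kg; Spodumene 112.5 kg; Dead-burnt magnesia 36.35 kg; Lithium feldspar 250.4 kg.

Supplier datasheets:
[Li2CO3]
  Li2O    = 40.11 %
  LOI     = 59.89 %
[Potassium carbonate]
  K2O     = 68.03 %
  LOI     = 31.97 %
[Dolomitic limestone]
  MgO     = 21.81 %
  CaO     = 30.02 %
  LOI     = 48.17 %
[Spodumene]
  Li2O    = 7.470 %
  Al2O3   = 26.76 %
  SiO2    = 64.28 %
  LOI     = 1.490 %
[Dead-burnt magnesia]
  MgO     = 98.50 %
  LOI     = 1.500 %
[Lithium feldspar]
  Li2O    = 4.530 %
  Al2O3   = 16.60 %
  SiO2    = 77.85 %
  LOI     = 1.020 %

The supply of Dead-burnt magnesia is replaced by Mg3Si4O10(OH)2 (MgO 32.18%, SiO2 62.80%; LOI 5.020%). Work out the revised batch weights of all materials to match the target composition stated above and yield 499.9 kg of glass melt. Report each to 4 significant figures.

All arithmetic runs at full precision at all times. Mid-chain values appear rounded to 4 significant figures as written; every reported number is rounded only once — the derived quantities are computed starting from the weights for 499.9 kg of glass in full precision (the six compositions, ignition loss, glass mass, the totals, the yield), exactly as shown in either problem or answer.
Oxide mass targets, per 499.9 kg glass melt:
  MgO: 12.76% × 499.9 = 63.79 kg
  CaO: 7.704% × 499.9 = 38.51 kg
  Li2O: 10.74% × 499.9 = 53.69 kg
  K2O: 0.9863% × 499.9 = 4.931 kg
  Al2O3: 14.34% × 499.9 = 71.69 kg
  SiO2: 53.47% × 499.9 = 267.3 kg
Per-oxide balance check applying the batch weights above, per the basis as stated (sum by sum, the targets are met modulo rounding of the values):
  MgO: 128.3·0.2181 + 111.3·0.3218 = 63.80 kg (target 63.79 kg)
  CaO: 128.3·0.3002 = 38.52 kg (target 38.51 kg)
  Li2O: 84.14·0.4011 + 226.7·0.07470 + 66.42·0.04530 = 53.69 kg (target 53.69 kg)
  K2O: 7.248·0.6803 = 4.931 kg (target 4.931 kg)
  Al2O3: 226.7·0.2676 + 66.42·0.1660 = 71.69 kg (target 71.69 kg)
  SiO2: 226.7·0.6428 + 111.3·0.6280 + 66.42·0.7785 = 267.3 kg (target 267.3 kg)
The glass-mass cross-check: Σ batch − LOI loss = 500.0 kg (targets for the oxides total 499.9 kg; with the basis standing at 499.9 kg — rounding explains the deltas).
Summing the batch: Σ batch = 624.1 kg; loss to ignition Σ batch·LOI = 124.2 kg; yield, glass over the total, = 80.11%.

Revised batch per 499.9 kg glass melt:
  Li2CO3: 84.14 kg
  Potassium carbonate: 7.248 kg
  Dolomitic limestone: 128.3 kg
  Spodumene: 226.7 kg
  Mg3Si4O10(OH)2: 111.3 kg
  Lithium feldspar: 66.42 kg
Total batch = 624.1 kg; LOI loss = 124.2 kg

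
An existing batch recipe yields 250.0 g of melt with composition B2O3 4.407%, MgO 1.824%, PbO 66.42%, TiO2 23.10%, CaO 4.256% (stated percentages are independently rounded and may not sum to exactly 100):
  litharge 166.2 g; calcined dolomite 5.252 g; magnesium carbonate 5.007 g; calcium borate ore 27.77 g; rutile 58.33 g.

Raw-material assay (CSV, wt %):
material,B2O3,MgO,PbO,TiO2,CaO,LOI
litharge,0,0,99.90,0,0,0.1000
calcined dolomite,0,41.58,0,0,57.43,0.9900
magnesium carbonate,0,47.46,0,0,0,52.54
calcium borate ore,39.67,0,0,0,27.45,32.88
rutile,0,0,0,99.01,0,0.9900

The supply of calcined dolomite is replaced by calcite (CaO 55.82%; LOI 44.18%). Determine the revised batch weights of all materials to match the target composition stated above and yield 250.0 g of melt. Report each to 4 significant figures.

Revised batch per 250.0 g melt:
  litharge: 166.2 g
  calcite: 5.404 g
  magnesium carbonate: 9.608 g
  calcium borate ore: 27.77 g
  rutile: 58.33 g
Total batch = 267.3 g; LOI loss = 17.31 g

Every computation keeps full precision throughout; in-progress results are displayed rounded to 4 significant figures at each printed step; a single rounding yields every reported number. The derived quantities, which include net glass mass, yield, ignition loss, totals, the five compositions, are computed in full float precision, exactly as shown in either problem or answer, using the weight values on 250.0 g of glass.
Target masses of each oxide per 250.0 g melt:
  B2O3: 4.407% × 250.0 = 11.02 g
  MgO: 1.824% × 250.0 = 4.560 g
  PbO: 66.42% × 250.0 = 166.0 g
  TiO2: 23.10% × 250.0 = 57.75 g
  CaO: 4.256% × 250.0 = 10.64 g
Oxide-by-oxide audit per the reported batch figures, versus the basis set out (sums match the target masses given rounding of the digits):
  B2O3: 27.77·0.3967 = 11.02 g (target 11.02 g)
  MgO: 9.608·0.4746 = 4.560 g (target 4.560 g)
  PbO: 166.2·0.9990 = 166.0 g (target 166.0 g)
  TiO2: 58.33·0.9901 = 57.75 g (target 57.75 g)
  CaO: 5.404·0.5582 + 27.77·0.2745 = 10.64 g (target 10.64 g)
Glass mass check: the batch minus its LOI: 250.0 g (the Σ of target masses is 250.0 g; stated basis 250.0 g — gaps are rounding artifacts).
Total batch = Σ batch = 267.3 g; loss to ignition Σ batch·LOI = 17.31 g; yield, glass over the total, = 93.52%.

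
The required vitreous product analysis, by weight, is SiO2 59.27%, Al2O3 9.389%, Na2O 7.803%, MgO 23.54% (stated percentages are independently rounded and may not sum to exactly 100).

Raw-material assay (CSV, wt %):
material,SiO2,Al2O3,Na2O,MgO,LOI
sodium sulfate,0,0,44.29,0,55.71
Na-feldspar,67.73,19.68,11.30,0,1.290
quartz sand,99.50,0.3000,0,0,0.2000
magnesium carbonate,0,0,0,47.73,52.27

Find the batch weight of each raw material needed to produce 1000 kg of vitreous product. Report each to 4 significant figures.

Batch per 1000 kg vitreous product:
  sodium sulfate: 55.52 kg
  Na-feldspar: 472.9 kg
  quartz sand: 273.8 kg
  magnesium carbonate: 493.2 kg
Total batch = 1295 kg; LOI loss = 295.4 kg; yield = 77.20%

The working math runs at full float precision from start to finish; mid-chain values are rounded to four significant digits as shown — every reported number is rounded only once. The derived quantities, which include LOI, glass mass, the yield, the four compositions, totals, are carried at full precision, as given in either problem or answer, from the batch weights on 1000 kg of glass.
Oxide-by-oxide targets in 1000 kg vitreous product:
  SiO2: 59.27% × 1000 = 592.7 kg
  Al2O3: 9.389% × 1000 = 93.89 kg
  Na2O: 7.803% × 1000 = 78.03 kg
  MgO: 23.54% × 1000 = 235.4 kg
Checking each oxide sum with the batch weights as given, under the basis named above (every target is met by its sum inside rounding margins):
  SiO2: 472.9·0.6773 + 273.8·0.9950 = 592.7 kg (target 592.7 kg)
  Al2O3: 472.9·0.1968 + 273.8·0.003000 = 93.89 kg (target 93.89 kg)
  Na2O: 55.52·0.4429 + 472.9·0.1130 = 78.03 kg (target 78.03 kg)
  MgO: 493.2·0.4773 = 235.4 kg (target 235.4 kg)
Glass-mass bookkeeping: net batch after ignition = 1000 kg (summing oxide targets gives 1000 kg; against the stated basis, 1000 kg — a pure rounding effect).
Adding the batch up: Σ batch = 1295 kg; Σ batch·LOI gives LOI loss = 295.4 kg; yield = glass ÷ total batch = 77.20%.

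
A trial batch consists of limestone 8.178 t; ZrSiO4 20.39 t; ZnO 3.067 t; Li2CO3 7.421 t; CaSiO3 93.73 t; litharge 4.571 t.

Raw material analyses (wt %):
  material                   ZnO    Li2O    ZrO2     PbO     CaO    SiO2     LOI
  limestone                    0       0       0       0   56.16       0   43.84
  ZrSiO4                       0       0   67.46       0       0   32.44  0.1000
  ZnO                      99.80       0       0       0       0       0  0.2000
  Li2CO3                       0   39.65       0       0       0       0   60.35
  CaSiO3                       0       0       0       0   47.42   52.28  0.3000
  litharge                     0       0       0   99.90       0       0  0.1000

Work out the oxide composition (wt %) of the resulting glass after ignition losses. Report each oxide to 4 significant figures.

Glass mass = 129.0 t (batch 137.4 − LOI 8.376).
Composition: ZnO 2.373%, Li2O 2.281%, ZrO2 10.66%, PbO 3.540%, CaO 38.02%, SiO2 43.12%

Working values are printed rounded to 4 significant digits. All internal work holds full precision in every operation; exactly one rounding lands on each reported value. Derived quantities (glass mass, the yield, ignition loss, six oxide percentages, totals) are carried from the batch weights on 129.0 t of glass in full precision, precisely as stated by problem or answer.
What the batch supplies per oxide:
  ZnO: 3.067·0.9980 = 3.061 t
  Li2O: 7.421·0.3965 = 2.942 t
  ZrO2: 20.39·0.6746 = 13.76 t
  PbO: 4.571·0.9990 = 4.566 t
  CaO: 8.178·0.5616 + 93.73·0.4742 = 49.04 t
  SiO2: 20.39·0.3244 + 93.73·0.5228 = 55.62 t
LOI: 8.178·0.4384 + 20.39·0.001000 + 3.067·0.002000 + 7.421·0.6035 + 93.73·0.003000 + 4.571·0.001000 = 8.376 t
Net of LOI, the glass mass = 137.4 − 8.376 = 129.0 t (= Σ oxide masses)
wt %: oxide over glass, times 100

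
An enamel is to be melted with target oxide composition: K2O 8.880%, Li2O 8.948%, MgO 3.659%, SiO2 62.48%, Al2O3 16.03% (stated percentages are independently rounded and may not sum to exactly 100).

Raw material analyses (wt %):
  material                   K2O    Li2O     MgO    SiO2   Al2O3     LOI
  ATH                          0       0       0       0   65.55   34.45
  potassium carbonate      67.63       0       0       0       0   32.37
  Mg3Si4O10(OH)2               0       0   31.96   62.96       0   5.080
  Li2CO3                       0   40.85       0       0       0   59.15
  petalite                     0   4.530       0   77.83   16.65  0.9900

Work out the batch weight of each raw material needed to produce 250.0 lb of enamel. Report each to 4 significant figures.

Batch per 250.0 lb enamel:
  ATH: 16.04 lb
  potassium carbonate: 32.83 lb
  Mg3Si4O10(OH)2: 28.62 lb
  Li2CO3: 35.07 lb
  petalite: 177.5 lb
Total batch = 290.1 lb; LOI loss = 40.11 lb; yield = 86.17%

In-progress results are printed, rounded to four significant digits, alongside each step — the whole derivation carries full precision at each step. Every reported number includes exactly one rounding — all derived quantities (yield, five oxide percentages, the totals, glass mass, LOI) are recomputed in full float precision from the batch weights for 250.0 lb of glass as quoted within question or answer.
Target oxide masses per 250.0 lb enamel:
  K2O: 8.880% × 250.0 = 22.20 lb
  Li2O: 8.948% × 250.0 = 22.37 lb
  MgO: 3.659% × 250.0 = 9.148 lb
  SiO2: 62.48% × 250.0 = 156.2 lb
  Al2O3: 16.03% × 250.0 = 40.08 lb
Balance tally, oxide-wise, with the batch weights as given, relative to the basis at hand (sum by sum, the targets are met once rounding is allowed for):
  K2O: 32.83·0.6763 = 22.20 lb (target 22.20 lb)
  Li2O: 35.07·0.4085 + 177.5·0.04530 = 22.37 lb (target 22.37 lb)
  MgO: 28.62·0.3196 = 9.147 lb (target 9.148 lb)
  SiO2: 28.62·0.6296 + 177.5·0.7783 = 156.2 lb (target 156.2 lb)
  Al2O3: 16.04·0.6555 + 177.5·0.1665 = 40.07 lb (target 40.08 lb)
Mass balance on the glass: batch Σ − ignition loss = 250.0 lb (targets for the oxides total 250.0 lb; against the stated basis, 250.0 lb — a pure rounding effect).
Whole-batch sum: Σ batch = 290.1 lb; LOI removed, Σ of batch·LOI: 40.11 lb; the yield ratio, glass ÷ batch: 86.17%.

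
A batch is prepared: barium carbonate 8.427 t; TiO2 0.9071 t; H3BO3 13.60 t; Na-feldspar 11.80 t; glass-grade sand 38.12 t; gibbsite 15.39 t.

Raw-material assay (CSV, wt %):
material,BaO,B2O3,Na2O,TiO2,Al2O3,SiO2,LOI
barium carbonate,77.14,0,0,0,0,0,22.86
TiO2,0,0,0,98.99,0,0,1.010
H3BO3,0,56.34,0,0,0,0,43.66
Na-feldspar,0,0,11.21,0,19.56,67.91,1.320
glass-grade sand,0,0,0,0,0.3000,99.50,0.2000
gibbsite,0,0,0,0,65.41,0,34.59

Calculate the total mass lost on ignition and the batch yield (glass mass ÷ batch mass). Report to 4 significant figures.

All internal work carries exact precision end to end; values along the way are displayed, rounded to four significant figures, across the worked steps. Each reported number is rounded just once; all derived quantities, including the six compositions, the totals, the yield, LOI, glass mass, are re-derived using the weight values on 74.82 t of glass in full float precision, as given in the problem or the answer.
Each material's LOI contribution:
  barium carbonate: 8.427 × 0.2286 = 1.926 t
  TiO2: 0.9071 × 0.01010 = 0.009162 t
  H3BO3: 13.60 × 0.4366 = 5.938 t
  Na-feldspar: 11.80 × 0.01320 = 0.1558 t
  glass-grade sand: 38.12 × 0.002000 = 0.07624 t
  gibbsite: 15.39 × 0.3459 = 5.323 t
Total LOI = 13.43 t
Glass = batch − LOI = 88.24 − 13.43 = 74.82 t

LOI loss = 13.43 t; glass = 74.82 t; yield = 84.78%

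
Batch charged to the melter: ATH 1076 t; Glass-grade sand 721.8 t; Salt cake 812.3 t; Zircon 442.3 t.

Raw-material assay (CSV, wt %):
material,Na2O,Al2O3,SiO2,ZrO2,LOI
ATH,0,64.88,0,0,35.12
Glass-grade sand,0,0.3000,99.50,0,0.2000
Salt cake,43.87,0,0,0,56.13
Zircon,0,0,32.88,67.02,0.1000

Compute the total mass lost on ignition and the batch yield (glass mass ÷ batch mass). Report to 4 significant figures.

LOI loss = 835.7 t; glass = 2217 t; yield = 72.62%

The intermediate values appear rounded to 4 significant digits alongside each step. The whole derivation maintains full precision throughout — each reported value sees exactly one rounding; the derived quantities are re-derived in full precision (net glass mass, the four compositions, yield, the totals, LOI) from the weighed amounts at 2217 t of glass as they appear in question or answer.
Ignition loss by material:
  ATH: 1076 × 0.3512 = 377.9 t
  Glass-grade sand: 721.8 × 0.002000 = 1.444 t
  Salt cake: 812.3 × 0.5613 = 455.9 t
  Zircon: 442.3 × 0.001000 = 0.4423 t
Total LOI = 835.7 t
Glass = batch − LOI = 3052 − 835.7 = 2217 t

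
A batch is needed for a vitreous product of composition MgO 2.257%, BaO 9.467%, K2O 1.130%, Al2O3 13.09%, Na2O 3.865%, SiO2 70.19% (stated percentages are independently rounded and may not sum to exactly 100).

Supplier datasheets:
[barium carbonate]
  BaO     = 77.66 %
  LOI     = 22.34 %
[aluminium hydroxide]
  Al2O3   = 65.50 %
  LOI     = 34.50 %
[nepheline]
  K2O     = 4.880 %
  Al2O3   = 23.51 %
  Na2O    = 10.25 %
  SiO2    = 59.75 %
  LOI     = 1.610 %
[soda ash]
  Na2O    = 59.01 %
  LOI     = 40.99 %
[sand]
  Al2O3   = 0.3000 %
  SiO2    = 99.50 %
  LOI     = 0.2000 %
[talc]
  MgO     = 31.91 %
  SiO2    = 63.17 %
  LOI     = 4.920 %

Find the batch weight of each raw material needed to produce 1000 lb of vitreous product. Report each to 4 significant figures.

Batch per 1000 lb vitreous product:
  barium carbonate: 121.9 lb
  aluminium hydroxide: 114.3 lb
  nepheline: 231.6 lb
  soda ash: 25.28 lb
  sand: 521.5 lb
  talc: 70.73 lb
Total batch = 1085 lb; LOI loss = 85.28 lb; yield = 92.14%

Working values are displayed (rounded to 4 significant digits) on the page. All internal work runs at full float precision in every operation — exactly one rounding is applied to every reported result — derived quantities are computed from the weighed amounts for 1000 lb of glass at exact precision (six oxide percentages, totals, LOI, yield, glass mass), precisely as stated by the question or the answer.
Target oxide masses per 1000 lb vitreous product:
  MgO: 2.257% × 1000 = 22.57 lb
  BaO: 9.467% × 1000 = 94.67 lb
  K2O: 1.130% × 1000 = 11.30 lb
  Al2O3: 13.09% × 1000 = 130.9 lb
  Na2O: 3.865% × 1000 = 38.65 lb
  SiO2: 70.19% × 1000 = 701.9 lb
Oxide-by-oxide audit with the batch weights as given, per the basis as stated (every target is met by its sum up to rounding of the answer):
  MgO: 70.73·0.3191 = 22.57 lb (target 22.57 lb)
  BaO: 121.9·0.7766 = 94.67 lb (target 94.67 lb)
  K2O: 231.6·0.04880 = 11.30 lb (target 11.30 lb)
  Al2O3: 114.3·0.6550 + 231.6·0.2351 + 521.5·0.003000 = 130.9 lb (target 130.9 lb)
  Na2O: 231.6·0.1025 + 25.28·0.5901 = 38.66 lb (target 38.65 lb)
  SiO2: 231.6·0.5975 + 521.5·0.9950 + 70.73·0.6317 = 702.0 lb (target 701.9 lb)
Consistency of the glass mass: whole batch net of LOI = 1000 lb (targets for the oxides total 1000 lb; stated basis 1000 lb — any gap is answer rounding).
Total batch = Σ batch = 1085 lb; Σ batch·LOI gives LOI loss = 85.28 lb; the yield ratio, glass ÷ batch: 92.14%.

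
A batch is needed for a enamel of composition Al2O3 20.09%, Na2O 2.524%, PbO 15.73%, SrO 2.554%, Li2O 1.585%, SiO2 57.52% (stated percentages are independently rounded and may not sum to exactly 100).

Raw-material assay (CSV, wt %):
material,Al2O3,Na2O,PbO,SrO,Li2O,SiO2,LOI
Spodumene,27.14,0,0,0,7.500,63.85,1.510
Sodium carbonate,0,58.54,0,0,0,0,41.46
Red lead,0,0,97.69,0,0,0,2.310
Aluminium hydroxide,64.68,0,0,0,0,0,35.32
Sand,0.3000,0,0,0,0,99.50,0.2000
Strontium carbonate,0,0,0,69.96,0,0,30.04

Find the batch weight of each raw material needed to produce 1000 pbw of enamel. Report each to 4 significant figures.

All arithmetic runs at full float precision end to end; mid-chain values are printed, rounded to four significant digits, when written out; exactly one rounding goes into every reported result — the derived quantities (the yield, LOI, glass mass, six oxide percentages, totals) are recomputed from the batch weights for 1000 pbw of glass in full precision exactly as shown in problem or answer.
Target oxide masses per 1000 pbw enamel:
  Al2O3: 20.09% × 1000 = 200.9 pbw
  Na2O: 2.524% × 1000 = 25.24 pbw
  PbO: 15.73% × 1000 = 157.3 pbw
  SrO: 2.554% × 1000 = 25.54 pbw
  Li2O: 1.585% × 1000 = 15.85 pbw
  SiO2: 57.52% × 1000 = 575.2 pbw
Checking each oxide sum using the reported weights, relative to the basis at hand (sum by sum, the targets are met inside rounding margins):
  Al2O3: 211.3·0.2714 + 219.9·0.6468 + 442.5·0.003000 = 200.9 pbw (target 200.9 pbw)
  Na2O: 43.12·0.5854 = 25.24 pbw (target 25.24 pbw)
  PbO: 161.0·0.9769 = 157.3 pbw (target 157.3 pbw)
  SrO: 36.51·0.6996 = 25.54 pbw (target 25.54 pbw)
  Li2O: 211.3·0.07500 = 15.85 pbw (target 15.85 pbw)
  SiO2: 211.3·0.6385 + 442.5·0.9950 = 575.2 pbw (target 575.2 pbw)
The glass-mass cross-check: net batch after ignition = 1000 pbw (the targets, summed, come to 1000 pbw; stated basis 1000 pbw — deltas are rounding alone).
Batch total: Σ batch = 1114 pbw; loss to ignition Σ batch·LOI = 114.3 pbw; yield, glass over the total, = 89.74%.

Batch per 1000 pbw enamel:
  Spodumene: 211.3 pbw
  Sodium carbonate: 43.12 pbw
  Red lead: 161.0 pbw
  Aluminium hydroxide: 219.9 pbw
  Sand: 442.5 pbw
  Strontium carbonate: 36.51 pbw
Total batch = 1114 pbw; LOI loss = 114.3 pbw; yield = 89.74%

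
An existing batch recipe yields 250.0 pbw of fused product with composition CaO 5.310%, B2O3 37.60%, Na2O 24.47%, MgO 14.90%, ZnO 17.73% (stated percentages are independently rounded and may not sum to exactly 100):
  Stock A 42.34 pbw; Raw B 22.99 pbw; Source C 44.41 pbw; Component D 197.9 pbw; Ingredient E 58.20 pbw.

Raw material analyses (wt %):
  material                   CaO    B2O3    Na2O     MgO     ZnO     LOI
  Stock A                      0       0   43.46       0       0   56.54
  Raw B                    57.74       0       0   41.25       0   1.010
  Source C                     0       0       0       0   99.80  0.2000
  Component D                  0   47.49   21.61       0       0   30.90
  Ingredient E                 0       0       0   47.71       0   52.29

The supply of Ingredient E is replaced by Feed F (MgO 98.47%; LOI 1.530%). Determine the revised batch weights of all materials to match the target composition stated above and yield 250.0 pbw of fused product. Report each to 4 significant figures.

Revised batch per 250.0 pbw fused product:
  Stock A: 42.34 pbw
  Raw B: 22.99 pbw
  Source C: 44.41 pbw
  Component D: 197.9 pbw
  Feed F: 28.20 pbw
Total batch = 335.8 pbw; LOI loss = 85.84 pbw

In-progress results appear with 4-significant-digit rounding within the worked lines; all arithmetic keeps full float precision from first step to last; exactly one rounding lands on every reported number; all derived quantities (net glass mass, five oxide percentages, totals, ignition loss, the yield) are re-derived at full float precision from the batch weights on 250.0 pbw of glass as they appear in question or answer.
The oxide mass targets at 250.0 pbw fused product:
  CaO: 5.310% × 250.0 = 13.28 pbw
  B2O3: 37.60% × 250.0 = 94.00 pbw
  Na2O: 24.47% × 250.0 = 61.18 pbw
  MgO: 14.90% × 250.0 = 37.25 pbw
  ZnO: 17.73% × 250.0 = 44.32 pbw
Oxide-by-oxide audit using the reported weights, at the basis given (sum by sum, the targets are met exact up to rounding of places):
  CaO: 22.99·0.5774 = 13.27 pbw (target 13.28 pbw)
  B2O3: 197.9·0.4749 = 93.98 pbw (target 94.00 pbw)
  Na2O: 42.34·0.4346 + 197.9·0.2161 = 61.17 pbw (target 61.18 pbw)
  MgO: 22.99·0.4125 + 28.20·0.9847 = 37.25 pbw (target 37.25 pbw)
  ZnO: 44.41·0.9980 = 44.32 pbw (target 44.32 pbw)
Glass mass check: total charge less LOI = 250.0 pbw (per-oxide target masses sum to 250.0 pbw; with the basis standing at 250.0 pbw — rounding explains the deltas).
Total batch = Σ batch = 335.8 pbw; Σ batch·LOI gives LOI loss = 85.84 pbw; glass ÷ batch gives a yield of 74.44%.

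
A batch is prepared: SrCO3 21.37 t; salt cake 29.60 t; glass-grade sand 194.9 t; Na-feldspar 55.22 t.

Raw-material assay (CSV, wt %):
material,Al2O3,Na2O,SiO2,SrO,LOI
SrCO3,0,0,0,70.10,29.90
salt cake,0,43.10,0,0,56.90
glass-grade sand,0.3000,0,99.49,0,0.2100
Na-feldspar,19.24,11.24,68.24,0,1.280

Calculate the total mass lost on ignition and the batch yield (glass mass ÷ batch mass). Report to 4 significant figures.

The working math runs at full precision through every step; in-progress results are printed (rounded to 4 significant figures) alongside each step; each reported number sees exactly one rounding. All derived quantities, including totals, the four compositions, net glass mass, LOI, the yield, are computed starting from the weights at 276.7 t of glass at exact precision exactly as shown in either problem or answer.
LOI of each material in turn:
  SrCO3: 21.37 × 0.2990 = 6.390 t
  salt cake: 29.60 × 0.5690 = 16.84 t
  glass-grade sand: 194.9 × 0.002100 = 0.4093 t
  Na-feldspar: 55.22 × 0.01280 = 0.7068 t
Total LOI = 24.35 t
Glass = batch − LOI = 301.1 − 24.35 = 276.7 t

LOI loss = 24.35 t; glass = 276.7 t; yield = 91.91%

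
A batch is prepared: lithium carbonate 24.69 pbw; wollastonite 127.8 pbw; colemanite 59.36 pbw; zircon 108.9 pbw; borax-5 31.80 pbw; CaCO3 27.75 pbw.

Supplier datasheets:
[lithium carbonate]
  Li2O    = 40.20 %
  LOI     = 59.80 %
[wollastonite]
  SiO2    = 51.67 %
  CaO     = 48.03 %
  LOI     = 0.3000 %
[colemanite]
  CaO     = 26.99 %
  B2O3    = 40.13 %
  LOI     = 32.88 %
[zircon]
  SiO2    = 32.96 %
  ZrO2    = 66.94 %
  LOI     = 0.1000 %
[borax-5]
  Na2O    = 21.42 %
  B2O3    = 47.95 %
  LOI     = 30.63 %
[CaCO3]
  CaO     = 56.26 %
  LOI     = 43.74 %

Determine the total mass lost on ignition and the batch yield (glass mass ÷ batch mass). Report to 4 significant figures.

Mid-chain values are displayed, with 4-significant-digit rounding, within the worked lines — each numeric step carries exact precision in every operation. Every reported figure is rounded just once — the derived quantities are computed from the batch weights for 323.6 pbw of glass in exact precision (ignition loss, yield, the six compositions, net glass mass, the totals) exactly as printed in either problem or answer.
LOI of each material in turn:
  lithium carbonate: 24.69 × 0.5980 = 14.76 pbw
  wollastonite: 127.8 × 0.003000 = 0.3834 pbw
  colemanite: 59.36 × 0.3288 = 19.52 pbw
  zircon: 108.9 × 0.001000 = 0.1089 pbw
  borax-5: 31.80 × 0.3063 = 9.740 pbw
  CaCO3: 27.75 × 0.4374 = 12.14 pbw
Total LOI = 56.65 pbw
Glass = batch − LOI = 380.3 − 56.65 = 323.6 pbw

LOI loss = 56.65 pbw; glass = 323.6 pbw; yield = 85.10%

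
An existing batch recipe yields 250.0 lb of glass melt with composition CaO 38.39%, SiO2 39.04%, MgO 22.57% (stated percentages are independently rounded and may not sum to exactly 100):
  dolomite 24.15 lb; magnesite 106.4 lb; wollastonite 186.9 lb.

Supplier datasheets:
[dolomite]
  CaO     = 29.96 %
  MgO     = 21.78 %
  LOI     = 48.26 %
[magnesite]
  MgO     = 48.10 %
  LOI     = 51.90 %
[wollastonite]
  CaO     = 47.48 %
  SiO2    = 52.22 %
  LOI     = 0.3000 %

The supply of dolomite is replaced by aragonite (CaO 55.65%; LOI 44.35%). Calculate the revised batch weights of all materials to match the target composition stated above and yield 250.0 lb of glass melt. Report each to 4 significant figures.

Revised batch per 250.0 lb glass melt:
  aragonite: 13.00 lb
  magnesite: 117.3 lb
  wollastonite: 186.9 lb
Total batch = 317.2 lb; LOI loss = 67.20 lb

All arithmetic maintains exact precision in every operation — values along the way are displayed (rounded to four significant digits) as written. Every reported value is rounded once only; all derived quantities (totals, ignition loss, the yield, the three compositions, glass mass) are recomputed in full float precision using the weight values per 250.0 lb of glass as they appear in problem or answer.
Oxide mass targets, per 250.0 lb glass melt:
  CaO: 38.39% × 250.0 = 95.98 lb
  SiO2: 39.04% × 250.0 = 97.60 lb
  MgO: 22.57% × 250.0 = 56.42 lb
Verifying the oxide balance given the weights on record, per the basis as stated (delivered sums recover each target up to rounding of the answer):
  CaO: 13.00·0.5565 + 186.9·0.4748 = 95.97 lb (target 95.98 lb)
  SiO2: 186.9·0.5222 = 97.60 lb (target 97.60 lb)
  MgO: 117.3·0.4810 = 56.42 lb (target 56.42 lb)
The glass-mass cross-check: Σ batch − LOI loss = 250.0 lb (per-oxide target masses sum to 250.0 lb; with the basis standing at 250.0 lb — deltas are rounding alone).
Summing the batch: Σ batch = 317.2 lb; Σ batch·LOI gives LOI loss = 67.20 lb; the yield ratio, glass ÷ batch: 78.81%.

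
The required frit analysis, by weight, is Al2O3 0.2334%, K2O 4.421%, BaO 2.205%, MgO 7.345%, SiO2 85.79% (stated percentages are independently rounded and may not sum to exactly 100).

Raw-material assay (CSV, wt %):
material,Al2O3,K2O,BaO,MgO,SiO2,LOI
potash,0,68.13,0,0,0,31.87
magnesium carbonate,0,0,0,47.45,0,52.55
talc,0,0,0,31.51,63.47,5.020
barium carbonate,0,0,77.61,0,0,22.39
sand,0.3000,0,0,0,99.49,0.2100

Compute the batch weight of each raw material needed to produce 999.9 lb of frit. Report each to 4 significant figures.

Batch per 999.9 lb frit:
  potash: 64.88 lb
  magnesium carbonate: 67.04 lb
  talc: 132.1 lb
  barium carbonate: 28.41 lb
  sand: 777.9 lb
Total batch = 1070 lb; LOI loss = 70.53 lb; yield = 93.41%

Working values are shown, with 4-significant-figure rounding, on the page — every computation keeps exact precision in all steps — a single rounding produces every reported value. All derived quantities, which include five oxide percentages, LOI, the yield, net glass mass, totals, are re-derived in full precision, as written in question or answer, from the batch weights on 999.9 lb of glass.
The oxide mass targets at 999.9 lb frit:
  Al2O3: 0.2334% × 999.9 = 2.334 lb
  K2O: 4.421% × 999.9 = 44.21 lb
  BaO: 2.205% × 999.9 = 22.05 lb
  MgO: 7.345% × 999.9 = 73.44 lb
  SiO2: 85.79% × 999.9 = 857.8 lb
Mass-balance tally per oxide on the weights just shown, against the basis in use (each sum matches its target mass once rounding is allowed for):
  Al2O3: 777.9·0.003000 = 2.334 lb (target 2.334 lb)
  K2O: 64.88·0.6813 = 44.20 lb (target 44.21 lb)
  BaO: 28.41·0.7761 = 22.05 lb (target 22.05 lb)
  MgO: 67.04·0.4745 + 132.1·0.3151 = 73.44 lb (target 73.44 lb)
  SiO2: 132.1·0.6347 + 777.9·0.9949 = 857.8 lb (target 857.8 lb)
Auditing the glass mass value: total charge less LOI = 999.8 lb (summing oxide targets gives 999.8 lb; basis as stated: 999.9 lb — deltas are rounding alone).
Total batch = Σ batch = 1070 lb; Σ batch·LOI gives LOI loss = 70.53 lb; as yield: glass ÷ batch → 93.41%.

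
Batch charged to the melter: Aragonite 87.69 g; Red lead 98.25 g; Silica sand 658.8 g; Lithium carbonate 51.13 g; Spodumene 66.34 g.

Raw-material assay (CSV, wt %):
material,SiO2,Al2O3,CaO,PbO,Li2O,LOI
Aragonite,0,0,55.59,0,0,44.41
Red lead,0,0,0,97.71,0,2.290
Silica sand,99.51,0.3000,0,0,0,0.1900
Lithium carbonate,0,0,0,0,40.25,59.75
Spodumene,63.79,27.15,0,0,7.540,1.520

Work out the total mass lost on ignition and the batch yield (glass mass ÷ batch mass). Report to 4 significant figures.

LOI loss = 74.00 g; glass = 888.2 g; yield = 92.31%

Exact precision is carried from start to finish. Working values are shown (rounded to 4 significant figures) between the steps — a single rounding finalizes every reported number — the derived quantities, which include glass mass, five oxide percentages, ignition loss, yield, totals, are recomputed in exact precision, exactly as shown in either problem or answer, from the batch weights at 888.2 g of glass.
LOI of each material in turn:
  Aragonite: 87.69 × 0.4441 = 38.94 g
  Red lead: 98.25 × 0.02290 = 2.250 g
  Silica sand: 658.8 × 0.001900 = 1.252 g
  Lithium carbonate: 51.13 × 0.5975 = 30.55 g
  Spodumene: 66.34 × 0.01520 = 1.008 g
Total LOI = 74.00 g
Glass = batch − LOI = 962.2 − 74.00 = 888.2 g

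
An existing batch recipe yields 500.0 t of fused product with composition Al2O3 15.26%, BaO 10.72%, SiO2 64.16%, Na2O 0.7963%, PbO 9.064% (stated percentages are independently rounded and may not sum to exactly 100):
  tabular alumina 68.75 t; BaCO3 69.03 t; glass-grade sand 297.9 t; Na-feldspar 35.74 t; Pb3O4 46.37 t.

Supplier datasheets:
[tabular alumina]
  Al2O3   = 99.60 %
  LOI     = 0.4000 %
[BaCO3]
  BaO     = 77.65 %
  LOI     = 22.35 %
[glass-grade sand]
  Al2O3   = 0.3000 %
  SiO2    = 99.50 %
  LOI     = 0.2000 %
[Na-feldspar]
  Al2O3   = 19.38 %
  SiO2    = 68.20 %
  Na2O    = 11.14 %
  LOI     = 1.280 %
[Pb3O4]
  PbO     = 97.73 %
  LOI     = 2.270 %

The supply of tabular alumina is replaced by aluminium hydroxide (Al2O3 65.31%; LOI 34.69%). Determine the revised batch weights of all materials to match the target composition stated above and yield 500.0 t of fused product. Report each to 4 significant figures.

Revised batch per 500.0 t fused product:
  aluminium hydroxide: 104.9 t
  BaCO3: 69.03 t
  glass-grade sand: 297.9 t
  Na-feldspar: 35.74 t
  Pb3O4: 46.37 t
Total batch = 553.9 t; LOI loss = 53.92 t

All arithmetic carries full precision at all times. Intermediates appear rounded to 4 significant digits in the working; every reported figure is rounded just once — the derived quantities, which include net glass mass, yield, LOI, five oxide percentages, totals, are re-derived in full precision, as quoted within question or answer, from the weighed amounts at 500.0 t of glass.
Oxide-by-oxide targets in 500.0 t fused product:
  Al2O3: 15.26% × 500.0 = 76.30 t
  BaO: 10.72% × 500.0 = 53.60 t
  SiO2: 64.16% × 500.0 = 320.8 t
  Na2O: 0.7963% × 500.0 = 3.981 t
  PbO: 9.064% × 500.0 = 45.32 t
Sums-versus-targets review given the weights on record, under the basis named above (delivered sums recover each target once rounding is allowed for):
  Al2O3: 104.9·0.6531 + 297.9·0.003000 + 35.74·0.1938 = 76.33 t (target 76.30 t)
  BaO: 69.03·0.7765 = 53.60 t (target 53.60 t)
  SiO2: 297.9·0.9950 + 35.74·0.6820 = 320.8 t (target 320.8 t)
  Na2O: 35.74·0.1114 = 3.981 t (target 3.981 t)
  PbO: 46.37·0.9773 = 45.32 t (target 45.32 t)
Glass mass check: total charge less LOI = 500.0 t (summing oxide targets gives 500.0 t; basis as stated: 500.0 t — a pure rounding effect).
Whole-batch sum: Σ batch = 553.9 t; ignition loss, Σ(batch × LOI) = 53.92 t; glass ÷ batch gives a yield of 90.27%.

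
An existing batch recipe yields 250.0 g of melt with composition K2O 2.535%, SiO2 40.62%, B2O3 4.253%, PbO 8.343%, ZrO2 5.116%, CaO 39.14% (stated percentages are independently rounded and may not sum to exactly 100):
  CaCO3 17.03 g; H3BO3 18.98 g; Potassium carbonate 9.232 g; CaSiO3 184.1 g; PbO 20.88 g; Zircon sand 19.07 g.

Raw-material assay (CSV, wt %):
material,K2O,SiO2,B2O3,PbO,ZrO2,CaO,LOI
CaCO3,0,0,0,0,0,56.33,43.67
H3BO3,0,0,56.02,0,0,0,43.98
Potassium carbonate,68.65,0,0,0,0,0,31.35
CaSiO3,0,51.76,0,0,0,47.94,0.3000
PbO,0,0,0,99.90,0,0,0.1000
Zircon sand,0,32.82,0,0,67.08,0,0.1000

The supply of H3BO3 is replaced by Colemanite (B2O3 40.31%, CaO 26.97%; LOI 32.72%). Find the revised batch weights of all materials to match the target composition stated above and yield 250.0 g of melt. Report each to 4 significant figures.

Revised batch per 250.0 g melt:
  CaCO3: 4.397 g
  Colemanite: 26.38 g
  Potassium carbonate: 9.232 g
  CaSiO3: 184.1 g
  PbO: 20.88 g
  Zircon sand: 19.07 g
Total batch = 264.1 g; LOI loss = 14.04 g

The working math carries exact precision from first step to last; mid-chain values are displayed rounded to four significant digits as written. Each reported number is rounded a single time — derived quantities are rebuilt at full precision (the six compositions, glass mass, the yield, LOI, the totals) starting from the weights for 250.0 g of glass, exactly as shown in the problem or the answer.
Target oxide masses per 250.0 g melt:
  K2O: 2.535% × 250.0 = 6.338 g
  SiO2: 40.62% × 250.0 = 101.6 g
  B2O3: 4.253% × 250.0 = 10.63 g
  PbO: 8.343% × 250.0 = 20.86 g
  ZrO2: 5.116% × 250.0 = 12.79 g
  CaO: 39.14% × 250.0 = 97.85 g
Balance tally, oxide-wise, from the weights as reported, against the basis in use (every target is met by its sum up to rounding of the answer):
  K2O: 9.232·0.6865 = 6.338 g (target 6.338 g)
  SiO2: 184.1·0.5176 + 19.07·0.3282 = 101.5 g (target 101.6 g)
  B2O3: 26.38·0.4031 = 10.63 g (target 10.63 g)
  PbO: 20.88·0.9990 = 20.86 g (target 20.86 g)
  ZrO2: 19.07·0.6708 = 12.79 g (target 12.79 g)
  CaO: 4.397·0.5633 + 26.38·0.2697 + 184.1·0.4794 = 97.85 g (target 97.85 g)
The glass-mass cross-check: total charge less LOI = 250.0 g (the targets, summed, come to 250.0 g; the stated basis being 250.0 g — gaps are rounding artifacts).
Summing the batch: Σ batch = 264.1 g; LOI removed, Σ of batch·LOI: 14.04 g; yield: glass divided by total = 94.68%.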